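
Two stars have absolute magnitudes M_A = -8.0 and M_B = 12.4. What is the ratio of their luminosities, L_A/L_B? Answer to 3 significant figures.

L_A/L_B ≈ 1.45×10^8

ΔM = M_A − M_B = -20.4
L_A/L_B = 10^(−0.4 ΔM) = 10^8.160 = 1.445×10^8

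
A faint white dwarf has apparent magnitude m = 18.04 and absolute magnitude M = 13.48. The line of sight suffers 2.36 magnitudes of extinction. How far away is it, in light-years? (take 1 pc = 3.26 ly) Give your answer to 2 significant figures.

m − M = 5 log₁₀(d/10 pc) + A  ⇒  18.04 − (13.48) − 2.36 = 5 log₁₀(d/10)
2.200 = 5 log₁₀(d/10)
log₁₀ d = (m − M − A)/5 + 1 = 1.4400
d = 10^1.4400 = 27.54 pc
= 89.79 ly

d ≈ 90 ly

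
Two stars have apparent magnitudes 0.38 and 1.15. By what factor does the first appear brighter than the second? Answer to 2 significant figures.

Δm = 0.38 − (1.15) = -0.77
Flux ratio = 10^(−0.4 Δm) = 10^(−0.4 × -0.77) = 10^0.308 = 2.032

2.0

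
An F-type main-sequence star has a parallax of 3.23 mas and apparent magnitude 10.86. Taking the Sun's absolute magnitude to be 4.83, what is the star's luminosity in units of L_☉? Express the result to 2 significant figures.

L/L_☉ ≈ 3.7

d = 1/p = 1000/3.23 mas = 309.6 pc
M = m − 5 log₁₀ d + 5 = 10.86 − 5·2.4908 + 5 = 3.406
M − M_☉ = 3.406 − 4.83 = -1.424
L/L_☉ = 10^(−0.4 × -1.424) = 3.712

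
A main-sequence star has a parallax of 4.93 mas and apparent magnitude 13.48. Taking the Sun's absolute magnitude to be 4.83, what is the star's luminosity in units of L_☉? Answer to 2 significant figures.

L/L_☉ ≈ 0.14

d = 1/p = 1000/4.93 mas = 202.8 pc
M = m − 5 log₁₀ d + 5 = 13.48 − 5·2.3072 + 5 = 6.944
M − M_☉ = 6.944 − 4.83 = 2.114
L/L_☉ = 10^(−0.4 × 2.114) = 0.1427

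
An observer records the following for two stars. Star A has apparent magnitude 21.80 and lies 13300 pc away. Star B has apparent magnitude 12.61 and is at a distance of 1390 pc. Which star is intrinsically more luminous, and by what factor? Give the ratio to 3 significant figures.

Star B is more luminous, by a factor of 51.8.

Star A: M = m − 5 log₁₀ d + 5 = 21.80 − 5·4.1239 + 5 = 6.181
Star B: M = m − 5 log₁₀ d + 5 = 12.61 − 5·3.1430 + 5 = 1.895
ΔM = M_A − M_B = 6.181 − (1.895) = 4.286; smaller M is more luminous → Star B.
L ratio = 10^(0.4 |ΔM|) = 10^1.714 = 51.80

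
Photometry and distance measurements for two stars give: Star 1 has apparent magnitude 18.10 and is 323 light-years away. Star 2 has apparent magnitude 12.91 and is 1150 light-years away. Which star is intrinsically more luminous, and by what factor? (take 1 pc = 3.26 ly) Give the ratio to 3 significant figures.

Star 1: d = 323 ly / 3.26 = 99.08 pc
Star 1: M = m − 5 log₁₀ d + 5 = 18.10 − 5·1.9960 + 5 = 13.120
Star 2: d = 1150 ly / 3.26 = 352.8 pc
Star 2: M = m − 5 log₁₀ d + 5 = 12.91 − 5·2.5475 + 5 = 5.173
ΔM = M_1 − M_2 = 13.120 − (5.173) = 7.947; smaller M is more luminous → Star 2.
L ratio = 10^(0.4 |ΔM|) = 10^3.179 = 1510

Star 2 is more luminous, by a factor of 1510.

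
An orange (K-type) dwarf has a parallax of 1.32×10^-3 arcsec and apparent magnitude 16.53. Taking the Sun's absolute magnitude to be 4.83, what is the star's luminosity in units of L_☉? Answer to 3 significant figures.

d = 1/p = 1/1.32×10^-3″ = 757.6 pc
M = m − 5 log₁₀ d + 5 = 16.53 − 5·2.8794 + 5 = 7.133
M − M_☉ = 7.133 − 4.83 = 2.303
L/L_☉ = 10^(−0.4 × 2.303) = 0.1199

L/L_☉ ≈ 0.120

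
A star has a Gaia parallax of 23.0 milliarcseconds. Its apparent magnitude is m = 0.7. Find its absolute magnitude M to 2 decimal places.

M ≈ -2.49

p = 23.0 mas = 0.0230″ → d = 1/p = 43.48 pc
5 log₁₀(d/10 pc) = 5 log₁₀(43.48) − 5 = 3.191
M = m − 5 log₁₀(d/10) = 0.7 − 3.191 = -2.491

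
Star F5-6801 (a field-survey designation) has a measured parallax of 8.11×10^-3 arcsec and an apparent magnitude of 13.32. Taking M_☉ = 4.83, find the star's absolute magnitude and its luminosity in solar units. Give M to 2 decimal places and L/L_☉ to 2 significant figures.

d = 1/p = 1/8.11×10^-3″ = 123.3 pc
M = m − 5 log₁₀ d + 5 = 13.32 − 5·2.0910 + 5 = 7.865
M − M_☉ = 7.865 − 4.83 = 3.035
L/L_☉ = 10^(−0.4 × 3.035) = 0.06109

M ≈ 7.87; L/L_☉ ≈ 0.061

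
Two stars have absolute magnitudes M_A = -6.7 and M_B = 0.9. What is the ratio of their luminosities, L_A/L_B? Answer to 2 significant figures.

ΔM = M_A − M_B = -7.6
L_A/L_B = 10^(−0.4 ΔM) = 10^3.040 = 1096

L_A/L_B ≈ 1100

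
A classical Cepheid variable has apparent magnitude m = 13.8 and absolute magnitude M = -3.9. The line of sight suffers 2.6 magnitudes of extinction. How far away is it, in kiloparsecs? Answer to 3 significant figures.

d ≈ 10.5 kpc

m − M = 5 log₁₀(d/10 pc) + A  ⇒  13.8 − (-3.9) − 2.6 = 5 log₁₀(d/10)
15.100 = 5 log₁₀(d/10)
log₁₀ d = (m − M − A)/5 + 1 = 4.0200
d = 10^4.0200 = 10470 pc
= 10.47 kpc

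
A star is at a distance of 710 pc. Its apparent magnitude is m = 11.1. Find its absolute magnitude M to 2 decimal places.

M ≈ 1.84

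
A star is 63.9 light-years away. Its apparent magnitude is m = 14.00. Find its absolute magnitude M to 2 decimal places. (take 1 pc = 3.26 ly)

d = 63.9 ly / 3.26 = 19.60 pc
5 log₁₀(d/10 pc) = 5 log₁₀(19.60) − 5 = 1.461
M = m − 5 log₁₀(d/10) = 14.00 − 1.461 = 12.539

M ≈ 12.54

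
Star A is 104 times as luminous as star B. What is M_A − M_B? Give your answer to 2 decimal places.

Pogson: ΔM = −2.5 log₁₀(ratio) = −2.5 log₁₀(104) = −2.5 × 2.0170 = -5.043
Star A is brighter, so it has the smaller magnitude: the difference is negative.

M_A − M_B ≈ -5.04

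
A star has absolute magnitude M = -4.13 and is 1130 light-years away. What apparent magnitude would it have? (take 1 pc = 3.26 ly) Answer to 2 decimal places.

m ≈ 3.57

d = 1130 ly / 3.26 = 346.6 pc
m = M + 5 log₁₀ d − 5 = -4.13 + 5·2.5399 − 5 = 3.569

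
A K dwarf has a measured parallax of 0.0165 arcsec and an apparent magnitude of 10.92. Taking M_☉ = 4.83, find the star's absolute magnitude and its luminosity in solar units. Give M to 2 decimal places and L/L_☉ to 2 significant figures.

M ≈ 7.01; L/L_☉ ≈ 0.13

d = 1/p = 1/0.0165″ = 60.61 pc
M = m − 5 log₁₀ d + 5 = 10.92 − 5·1.7825 + 5 = 7.007
M − M_☉ = 7.007 − 4.83 = 2.177
L/L_☉ = 10^(−0.4 × 2.177) = 0.1346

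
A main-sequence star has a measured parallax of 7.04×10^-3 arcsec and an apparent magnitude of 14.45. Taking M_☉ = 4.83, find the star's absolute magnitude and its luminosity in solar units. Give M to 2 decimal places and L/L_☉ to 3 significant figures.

M ≈ 8.69; L/L_☉ ≈ 0.0286

d = 1/p = 1/7.04×10^-3″ = 142.0 pc
M = m − 5 log₁₀ d + 5 = 14.45 − 5·2.1524 + 5 = 8.688
M − M_☉ = 8.688 − 4.83 = 3.858
L/L_☉ = 10^(−0.4 × 3.858) = 0.02863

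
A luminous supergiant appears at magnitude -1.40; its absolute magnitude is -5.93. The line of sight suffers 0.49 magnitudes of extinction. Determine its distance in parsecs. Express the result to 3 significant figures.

m − M = 5 log₁₀(d/10 pc) + A  ⇒  -1.40 − (-5.93) − 0.49 = 5 log₁₀(d/10)
4.040 = 5 log₁₀(d/10)
log₁₀ d = (m − M − A)/5 + 1 = 1.8080
d = 10^1.8080 = 64.27 pc

d ≈ 64.3 pc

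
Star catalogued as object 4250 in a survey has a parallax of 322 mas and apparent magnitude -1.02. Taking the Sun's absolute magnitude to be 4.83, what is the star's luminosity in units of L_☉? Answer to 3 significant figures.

d = 1/p = 1000/322 mas = 3.106 pc
M = m − 5 log₁₀ d + 5 = -1.02 − 5·0.4921 + 5 = 1.519
M − M_☉ = 1.519 − 4.83 = -3.311
L/L_☉ = 10^(−0.4 × -3.311) = 21.10

L/L_☉ ≈ 21.1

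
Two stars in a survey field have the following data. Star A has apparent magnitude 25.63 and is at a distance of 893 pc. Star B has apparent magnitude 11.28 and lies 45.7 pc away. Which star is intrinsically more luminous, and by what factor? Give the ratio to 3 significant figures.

Star B is more luminous, by a factor of 1440.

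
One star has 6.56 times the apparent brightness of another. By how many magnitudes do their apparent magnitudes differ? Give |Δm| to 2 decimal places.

Pogson: Δm = −2.5 log₁₀(ratio) = −2.5 log₁₀(6.56) = −2.5 × 0.8169 = -2.042

|Δm| ≈ 2.04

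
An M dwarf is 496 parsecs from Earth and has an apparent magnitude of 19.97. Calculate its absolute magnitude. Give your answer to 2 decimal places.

5 log₁₀(d/10 pc) = 5 log₁₀(496.0) − 5 = 8.477
M = m − 5 log₁₀(d/10) = 19.97 − 8.477 = 11.493

M ≈ 11.49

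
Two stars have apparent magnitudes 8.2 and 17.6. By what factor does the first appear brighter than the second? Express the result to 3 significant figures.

Δm = 8.2 − (17.6) = -9.4
Flux ratio = 10^(−0.4 Δm) = 10^(−0.4 × -9.4) = 10^3.760 = 5754

5750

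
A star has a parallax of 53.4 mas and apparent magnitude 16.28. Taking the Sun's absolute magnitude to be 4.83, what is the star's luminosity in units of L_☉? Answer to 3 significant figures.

L/L_☉ ≈ 9.22×10^-5

d = 1/p = 1000/53.4 mas = 18.73 pc
M = m − 5 log₁₀ d + 5 = 16.28 − 5·1.2725 + 5 = 14.918
M − M_☉ = 14.918 − 4.83 = 10.088
L/L_☉ = 10^(−0.4 × 10.088) = 9.224×10^-5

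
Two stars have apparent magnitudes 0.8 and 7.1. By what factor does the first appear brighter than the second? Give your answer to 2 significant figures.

Δm = 0.8 − (7.1) = -6.3
Flux ratio = 10^(−0.4 Δm) = 10^(−0.4 × -6.3) = 10^2.520 = 331.1

330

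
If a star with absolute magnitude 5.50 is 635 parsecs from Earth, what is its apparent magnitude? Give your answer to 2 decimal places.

m ≈ 14.51

m = M + 5 log₁₀ d − 5 = 5.50 + 5·2.8028 − 5 = 14.514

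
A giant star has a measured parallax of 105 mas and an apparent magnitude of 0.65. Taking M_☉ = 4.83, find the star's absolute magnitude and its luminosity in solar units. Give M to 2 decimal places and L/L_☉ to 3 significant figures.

d = 1/p = 1000/105 mas = 9.524 pc
M = m − 5 log₁₀ d + 5 = 0.65 − 5·0.9788 + 5 = 0.756
M − M_☉ = 0.756 − 4.83 = -4.074
L/L_☉ = 10^(−0.4 × -4.074) = 42.62

M ≈ 0.76; L/L_☉ ≈ 42.6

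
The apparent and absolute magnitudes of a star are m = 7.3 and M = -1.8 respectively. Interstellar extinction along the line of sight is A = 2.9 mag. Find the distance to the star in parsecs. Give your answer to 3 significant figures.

d ≈ 174 pc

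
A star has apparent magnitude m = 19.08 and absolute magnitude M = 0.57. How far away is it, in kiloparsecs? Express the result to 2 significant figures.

μ = m − M = 18.510
m − M = 5 log₁₀ d − 5
log₁₀ d = (m − M)/5 + 1 = 4.7020
d = 10^4.7020 = 50350 pc
= 50.35 kpc

d ≈ 50 kpc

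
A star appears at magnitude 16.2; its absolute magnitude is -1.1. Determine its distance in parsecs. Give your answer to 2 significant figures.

d ≈ 29000 pc

μ = m − M = 17.300
m − M = 5 log₁₀ d − 5
log₁₀ d = (m − M)/5 + 1 = 4.4600
d = 10^4.4600 = 28840 pc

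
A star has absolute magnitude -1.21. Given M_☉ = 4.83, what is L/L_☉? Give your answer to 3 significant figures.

L/L_☉ ≈ 261

M − M_☉ = -1.21 − 4.83 = -6.040
L/L_☉ = 10^(−0.4 (M − M_☉)) = 10^2.416 = 260.6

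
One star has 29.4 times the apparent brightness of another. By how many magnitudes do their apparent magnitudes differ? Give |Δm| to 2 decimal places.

|Δm| ≈ 3.67

Pogson: Δm = −2.5 log₁₀(ratio) = −2.5 log₁₀(29.4) = −2.5 × 1.4683 = -3.671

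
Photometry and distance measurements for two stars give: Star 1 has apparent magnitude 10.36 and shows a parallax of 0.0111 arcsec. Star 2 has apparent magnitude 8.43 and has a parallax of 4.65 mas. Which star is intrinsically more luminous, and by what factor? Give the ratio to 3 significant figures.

Star 2 is more luminous, by a factor of 33.7.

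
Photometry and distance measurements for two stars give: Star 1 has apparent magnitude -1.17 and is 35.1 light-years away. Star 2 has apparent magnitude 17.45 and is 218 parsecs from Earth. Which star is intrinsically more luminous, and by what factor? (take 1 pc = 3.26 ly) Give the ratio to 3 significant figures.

Star 1: d = 35.1 ly / 3.26 = 10.77 pc
Star 1: M = m − 5 log₁₀ d + 5 = -1.17 − 5·1.0321 + 5 = -1.330
Star 2: M = m − 5 log₁₀ d + 5 = 17.45 − 5·2.3385 + 5 = 10.758
ΔM = M_1 − M_2 = -1.330 − (10.758) = -12.088; smaller M is more luminous → Star 1.
L ratio = 10^(0.4 |ΔM|) = 10^4.835 = 68430

Star 1 is more luminous, by a factor of 68400.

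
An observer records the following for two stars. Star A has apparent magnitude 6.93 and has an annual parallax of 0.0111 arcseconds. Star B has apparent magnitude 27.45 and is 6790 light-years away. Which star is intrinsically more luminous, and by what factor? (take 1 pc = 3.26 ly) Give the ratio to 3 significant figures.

Star A: d = 1/p = 1/0.0111″ = 90.09 pc
Star A: M = m − 5 log₁₀ d + 5 = 6.93 − 5·1.9547 + 5 = 2.157
Star B: d = 6790 ly / 3.26 = 2083 pc
Star B: M = m − 5 log₁₀ d + 5 = 27.45 − 5·3.3187 + 5 = 15.857
ΔM = M_A − M_B = 2.157 − (15.857) = -13.700; smaller M is more luminous → Star A.
L ratio = 10^(0.4 |ΔM|) = 10^5.480 = 302000

Star A is more luminous, by a factor of 302000.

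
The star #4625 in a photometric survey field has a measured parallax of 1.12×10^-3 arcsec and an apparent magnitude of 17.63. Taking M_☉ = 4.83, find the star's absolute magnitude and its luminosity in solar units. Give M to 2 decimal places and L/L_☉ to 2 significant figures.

d = 1/p = 1/1.12×10^-3″ = 892.9 pc
M = m − 5 log₁₀ d + 5 = 17.63 − 5·2.9508 + 5 = 7.876
M − M_☉ = 7.876 − 4.83 = 3.046
L/L_☉ = 10^(−0.4 × 3.046) = 0.06047

M ≈ 7.88; L/L_☉ ≈ 0.060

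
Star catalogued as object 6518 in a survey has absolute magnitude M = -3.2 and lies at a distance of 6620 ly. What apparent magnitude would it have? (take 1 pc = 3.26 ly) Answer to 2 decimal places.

m ≈ 8.34

d = 6620 ly / 3.26 = 2031 pc
m = M + 5 log₁₀ d − 5 = -3.2 + 5·3.3076 − 5 = 8.338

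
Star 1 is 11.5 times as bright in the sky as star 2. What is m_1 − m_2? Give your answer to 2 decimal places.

m_1 − m_2 ≈ -2.65

Pogson: Δm = −2.5 log₁₀(ratio) = −2.5 log₁₀(11.5) = −2.5 × 1.0607 = -2.652
Star 1 is brighter, so it has the smaller magnitude: the difference is negative.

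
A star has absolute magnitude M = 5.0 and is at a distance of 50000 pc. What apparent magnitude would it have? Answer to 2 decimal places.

m ≈ 23.49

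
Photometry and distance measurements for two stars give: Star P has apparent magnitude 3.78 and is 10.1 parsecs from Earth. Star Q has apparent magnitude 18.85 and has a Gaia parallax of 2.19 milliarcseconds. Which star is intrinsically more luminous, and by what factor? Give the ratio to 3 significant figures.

Star P is more luminous, by a factor of 522.

Star P: M = m − 5 log₁₀ d + 5 = 3.78 − 5·1.0043 + 5 = 3.758
Star Q: p = 2.19 mas = 2.19×10^-3″ → d = 1/p = 456.6 pc
Star Q: M = m − 5 log₁₀ d + 5 = 18.85 − 5·2.6596 + 5 = 10.552
ΔM = M_P − M_Q = 3.758 − (10.552) = -6.794; smaller M is more luminous → Star P.
L ratio = 10^(0.4 |ΔM|) = 10^2.718 = 521.8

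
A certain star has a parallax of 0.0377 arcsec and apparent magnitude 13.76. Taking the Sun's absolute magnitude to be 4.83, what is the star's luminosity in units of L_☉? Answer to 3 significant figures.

L/L_☉ ≈ 1.89×10^-3

d = 1/p = 1/0.0377″ = 26.53 pc
M = m − 5 log₁₀ d + 5 = 13.76 − 5·1.4237 + 5 = 11.642
M − M_☉ = 11.642 − 4.83 = 6.812
L/L_☉ = 10^(−0.4 × 6.812) = 1.885×10^-3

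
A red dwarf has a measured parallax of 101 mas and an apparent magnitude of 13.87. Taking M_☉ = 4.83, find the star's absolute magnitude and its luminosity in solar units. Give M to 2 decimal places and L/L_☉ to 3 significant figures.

M ≈ 13.89; L/L_☉ ≈ 2.37×10^-4

d = 1/p = 1000/101 mas = 9.901 pc
M = m − 5 log₁₀ d + 5 = 13.87 − 5·0.9957 + 5 = 13.892
M − M_☉ = 13.892 − 4.83 = 9.062
L/L_☉ = 10^(−0.4 × 9.062) = 2.373×10^-4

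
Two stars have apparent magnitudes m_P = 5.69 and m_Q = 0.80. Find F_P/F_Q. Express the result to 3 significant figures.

F_P/F_Q ≈ 0.0111

Δm = 5.69 − (0.80) = 4.89
Flux ratio = 10^(−0.4 Δm) = 10^(−0.4 × 4.89) = 10^-1.956 = 0.01107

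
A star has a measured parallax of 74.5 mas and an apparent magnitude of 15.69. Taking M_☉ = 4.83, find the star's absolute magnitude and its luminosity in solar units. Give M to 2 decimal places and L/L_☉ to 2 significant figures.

d = 1/p = 1000/74.5 mas = 13.42 pc
M = m − 5 log₁₀ d + 5 = 15.69 − 5·1.1278 + 5 = 15.051
M − M_☉ = 15.051 − 4.83 = 10.221
L/L_☉ = 10^(−0.4 × 10.221) = 8.160×10^-5

M ≈ 15.05; L/L_☉ ≈ 8.2×10^-5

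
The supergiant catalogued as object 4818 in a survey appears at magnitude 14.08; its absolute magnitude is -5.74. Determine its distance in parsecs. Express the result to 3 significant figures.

μ = m − M = 19.820
m − M = 5 log₁₀ d − 5
log₁₀ d = (m − M)/5 + 1 = 4.9640
d = 10^4.9640 = 92040 pc

d ≈ 92000 pc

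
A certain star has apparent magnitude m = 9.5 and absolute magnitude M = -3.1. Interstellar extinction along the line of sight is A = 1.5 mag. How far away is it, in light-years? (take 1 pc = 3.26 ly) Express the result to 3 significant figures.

m − M = 5 log₁₀(d/10 pc) + A  ⇒  9.5 − (-3.1) − 1.5 = 5 log₁₀(d/10)
11.100 = 5 log₁₀(d/10)
log₁₀ d = (m − M − A)/5 + 1 = 3.2200
d = 10^3.2200 = 1660 pc
= 5410 ly

d ≈ 5410 ly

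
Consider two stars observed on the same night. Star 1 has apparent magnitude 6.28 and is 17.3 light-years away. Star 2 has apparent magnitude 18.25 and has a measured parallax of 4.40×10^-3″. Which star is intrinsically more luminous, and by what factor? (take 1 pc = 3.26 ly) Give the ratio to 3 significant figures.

Star 1 is more luminous, by a factor of 33.5.

Star 1: d = 17.3 ly / 3.26 = 5.307 pc
Star 1: M = m − 5 log₁₀ d + 5 = 6.28 − 5·0.7248 + 5 = 7.656
Star 2: d = 1/p = 1/4.40×10^-3″ = 227.3 pc
Star 2: M = m − 5 log₁₀ d + 5 = 18.25 − 5·2.3565 + 5 = 11.467
ΔM = M_1 − M_2 = 7.656 − (11.467) = -3.811; smaller M is more luminous → Star 1.
L ratio = 10^(0.4 |ΔM|) = 10^1.525 = 33.46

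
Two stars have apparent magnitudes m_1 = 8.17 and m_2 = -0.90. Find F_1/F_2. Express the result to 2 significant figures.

F_1/F_2 ≈ 2.4×10^-4

Magnitude difference = 9.07
Flux ratio = 10^(−0.4 Δm) = 10^(−0.4 × 9.07) = 10^-3.628 = 2.355×10^-4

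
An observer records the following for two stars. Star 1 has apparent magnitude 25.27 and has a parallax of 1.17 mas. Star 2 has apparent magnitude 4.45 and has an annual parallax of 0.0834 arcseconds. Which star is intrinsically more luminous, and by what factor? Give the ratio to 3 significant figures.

Star 1: p = 1.17 mas = 1.17×10^-3″ → d = 1/p = 854.7 pc
Star 1: M = m − 5 log₁₀ d + 5 = 25.27 − 5·2.9318 + 5 = 15.611
Star 2: d = 1/p = 1/0.0834″ = 11.99 pc
Star 2: M = m − 5 log₁₀ d + 5 = 4.45 − 5·1.0788 + 5 = 4.056
ΔM = M_1 − M_2 = 15.611 − (4.056) = 11.555; smaller M is more luminous → Star 2.
L ratio = 10^(0.4 |ΔM|) = 10^4.622 = 41880

Star 2 is more luminous, by a factor of 41900.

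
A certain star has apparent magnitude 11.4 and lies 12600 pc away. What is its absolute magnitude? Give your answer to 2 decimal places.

M ≈ -4.10

5 log₁₀(d/10 pc) = 5 log₁₀(12600) − 5 = 15.502
M = m − 5 log₁₀(d/10) = 11.4 − 15.502 = -4.102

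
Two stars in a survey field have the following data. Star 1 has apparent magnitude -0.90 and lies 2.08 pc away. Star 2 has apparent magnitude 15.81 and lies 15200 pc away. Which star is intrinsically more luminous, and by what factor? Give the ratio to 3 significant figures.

Star 1: M = m − 5 log₁₀ d + 5 = -0.90 − 5·0.3181 + 5 = 2.510
Star 2: M = m − 5 log₁₀ d + 5 = 15.81 − 5·4.1818 + 5 = -0.099
ΔM = M_1 − M_2 = 2.510 − (-0.099) = 2.609; smaller M is more luminous → Star 2.
L ratio = 10^(0.4 |ΔM|) = 10^1.044 = 11.06

Star 2 is more luminous, by a factor of 11.1.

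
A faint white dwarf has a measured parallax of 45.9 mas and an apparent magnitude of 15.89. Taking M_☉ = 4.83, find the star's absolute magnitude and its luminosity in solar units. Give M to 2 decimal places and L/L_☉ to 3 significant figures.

M ≈ 14.20; L/L_☉ ≈ 1.79×10^-4

d = 1/p = 1000/45.9 mas = 21.79 pc
M = m − 5 log₁₀ d + 5 = 15.89 − 5·1.3382 + 5 = 14.199
M − M_☉ = 14.199 − 4.83 = 9.369
L/L_☉ = 10^(−0.4 × 9.369) = 1.788×10^-4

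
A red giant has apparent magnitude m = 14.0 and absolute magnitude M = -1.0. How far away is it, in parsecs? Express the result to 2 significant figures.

μ = m − M = 15.000
m − M = 5 log₁₀ d − 5
log₁₀ d = (m − M)/5 + 1 = 4.0000
d = 10^4.0000 = 10000 pc

d ≈ 10000 pc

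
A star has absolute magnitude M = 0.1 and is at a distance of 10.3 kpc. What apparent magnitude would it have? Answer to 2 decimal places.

m ≈ 15.16

d = 10.3 kpc = 10300 pc
m = M + 5 log₁₀ d − 5 = 0.1 + 5·4.0128 − 5 = 15.164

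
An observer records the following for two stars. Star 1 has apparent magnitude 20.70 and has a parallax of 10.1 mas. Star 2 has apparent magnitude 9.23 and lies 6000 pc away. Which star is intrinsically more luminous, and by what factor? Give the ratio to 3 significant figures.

Star 2 is more luminous, by a factor of 1.42×10^8.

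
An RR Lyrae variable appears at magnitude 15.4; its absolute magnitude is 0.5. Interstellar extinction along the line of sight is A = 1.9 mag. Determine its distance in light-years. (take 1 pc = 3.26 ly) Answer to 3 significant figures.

d ≈ 13000 ly

m − M = 5 log₁₀(d/10 pc) + A  ⇒  15.4 − (0.5) − 1.9 = 5 log₁₀(d/10)
13.000 = 5 log₁₀(d/10)
log₁₀ d = (m − M − A)/5 + 1 = 3.6000
d = 10^3.6000 = 3981 pc
= 12980 ly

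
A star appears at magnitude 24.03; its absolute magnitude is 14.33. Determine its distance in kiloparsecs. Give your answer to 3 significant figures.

d ≈ 0.871 kpc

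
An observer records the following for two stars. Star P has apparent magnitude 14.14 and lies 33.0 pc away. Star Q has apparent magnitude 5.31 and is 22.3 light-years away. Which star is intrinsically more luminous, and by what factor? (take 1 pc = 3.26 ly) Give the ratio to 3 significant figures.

Star Q is more luminous, by a factor of 146.

Star P: M = m − 5 log₁₀ d + 5 = 14.14 − 5·1.5185 + 5 = 11.547
Star Q: d = 22.3 ly / 3.26 = 6.840 pc
Star Q: M = m − 5 log₁₀ d + 5 = 5.31 − 5·0.8351 + 5 = 6.135
ΔM = M_P − M_Q = 11.547 − (6.135) = 5.413; smaller M is more luminous → Star Q.
L ratio = 10^(0.4 |ΔM|) = 10^2.165 = 146.3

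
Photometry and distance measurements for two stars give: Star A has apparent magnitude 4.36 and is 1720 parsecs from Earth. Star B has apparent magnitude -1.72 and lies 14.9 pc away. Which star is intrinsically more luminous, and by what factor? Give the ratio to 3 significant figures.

Star A: M = m − 5 log₁₀ d + 5 = 4.36 − 5·3.2355 + 5 = -6.818
Star B: M = m − 5 log₁₀ d + 5 = -1.72 − 5·1.1732 + 5 = -2.586
ΔM = M_A − M_B = -6.818 − (-2.586) = -4.232; smaller M is more luminous → Star A.
L ratio = 10^(0.4 |ΔM|) = 10^1.693 = 49.28

Star A is more luminous, by a factor of 49.3.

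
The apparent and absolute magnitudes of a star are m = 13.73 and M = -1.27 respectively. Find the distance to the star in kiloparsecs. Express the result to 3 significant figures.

d ≈ 10.0 kpc

μ = m − M = 15.000
m − M = 5 log₁₀ d − 5
log₁₀ d = (m − M)/5 + 1 = 4.0000
d = 10^4.0000 = 10000 pc
= 10.00 kpc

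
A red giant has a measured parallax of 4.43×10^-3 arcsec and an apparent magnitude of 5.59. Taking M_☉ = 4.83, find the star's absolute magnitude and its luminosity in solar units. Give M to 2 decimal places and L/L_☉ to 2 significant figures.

M ≈ -1.18; L/L_☉ ≈ 250

d = 1/p = 1/4.43×10^-3″ = 225.7 pc
M = m − 5 log₁₀ d + 5 = 5.59 − 5·2.3536 + 5 = -1.178
M − M_☉ = -1.178 − 4.83 = -6.008
L/L_☉ = 10^(−0.4 × -6.008) = 253.0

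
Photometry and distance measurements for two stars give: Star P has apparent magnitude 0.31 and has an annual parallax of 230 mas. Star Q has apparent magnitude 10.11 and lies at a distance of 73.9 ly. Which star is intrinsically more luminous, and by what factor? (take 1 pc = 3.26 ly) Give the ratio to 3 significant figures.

Star P is more luminous, by a factor of 306.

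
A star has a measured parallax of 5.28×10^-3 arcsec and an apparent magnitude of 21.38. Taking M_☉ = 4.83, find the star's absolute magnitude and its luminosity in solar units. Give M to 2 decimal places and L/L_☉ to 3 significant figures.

M ≈ 14.99; L/L_☉ ≈ 8.60×10^-5

d = 1/p = 1/5.28×10^-3″ = 189.4 pc
M = m − 5 log₁₀ d + 5 = 21.38 − 5·2.2774 + 5 = 14.993
M − M_☉ = 14.993 − 4.83 = 10.163
L/L_☉ = 10^(−0.4 × 10.163) = 8.605×10^-5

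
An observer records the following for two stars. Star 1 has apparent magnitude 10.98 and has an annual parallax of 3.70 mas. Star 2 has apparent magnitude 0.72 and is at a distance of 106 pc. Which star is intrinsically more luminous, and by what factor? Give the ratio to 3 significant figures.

Star 1: p = 3.70 mas = 3.70×10^-3″ → d = 1/p = 270.3 pc
Star 1: M = m − 5 log₁₀ d + 5 = 10.98 − 5·2.4318 + 5 = 3.821
Star 2: M = m − 5 log₁₀ d + 5 = 0.72 − 5·2.0253 + 5 = -4.407
ΔM = M_1 − M_2 = 3.821 − (-4.407) = 8.228; smaller M is more luminous → Star 2.
L ratio = 10^(0.4 |ΔM|) = 10^3.291 = 1954

Star 2 is more luminous, by a factor of 1950.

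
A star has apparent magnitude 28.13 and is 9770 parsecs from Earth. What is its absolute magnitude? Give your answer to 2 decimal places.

5 log₁₀(d/10 pc) = 5 log₁₀(9770) − 5 = 14.949
M = m − 5 log₁₀(d/10) = 28.13 − 14.949 = 13.181

M ≈ 13.18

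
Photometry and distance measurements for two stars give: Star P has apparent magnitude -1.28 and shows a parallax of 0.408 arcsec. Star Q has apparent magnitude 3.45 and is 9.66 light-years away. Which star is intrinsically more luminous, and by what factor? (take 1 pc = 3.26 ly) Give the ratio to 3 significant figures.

Star P: d = 1/p = 1/0.408″ = 2.451 pc
Star P: M = m − 5 log₁₀ d + 5 = -1.28 − 5·0.3893 + 5 = 1.773
Star Q: d = 9.66 ly / 3.26 = 2.963 pc
Star Q: M = m − 5 log₁₀ d + 5 = 3.45 − 5·0.4718 + 5 = 6.091
ΔM = M_P − M_Q = 1.773 − (6.091) = -4.318; smaller M is more luminous → Star P.
L ratio = 10^(0.4 |ΔM|) = 10^1.727 = 53.35

Star P is more luminous, by a factor of 53.4.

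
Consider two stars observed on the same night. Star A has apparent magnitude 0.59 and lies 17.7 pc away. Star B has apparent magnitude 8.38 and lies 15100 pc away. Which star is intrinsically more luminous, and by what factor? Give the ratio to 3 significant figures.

Star B is more luminous, by a factor of 557.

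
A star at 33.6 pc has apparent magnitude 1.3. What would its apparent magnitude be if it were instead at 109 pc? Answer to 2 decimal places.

Flux ∝ 1/d², so Δm = 5 log₁₀(d₂/d₁) = 5 log₁₀(109/33.6) = 2.555
m₂ = m₁ + Δm = 1.3 + (2.555) = 3.855

m ≈ 3.86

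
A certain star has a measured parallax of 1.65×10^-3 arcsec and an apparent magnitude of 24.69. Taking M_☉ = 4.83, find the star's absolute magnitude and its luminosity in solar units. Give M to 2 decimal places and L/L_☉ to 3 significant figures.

M ≈ 15.78; L/L_☉ ≈ 4.18×10^-5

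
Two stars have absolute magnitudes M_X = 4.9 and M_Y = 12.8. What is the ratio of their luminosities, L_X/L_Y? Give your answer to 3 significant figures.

ΔM = M_X − M_Y = -7.9
L_X/L_Y = 10^(−0.4 ΔM) = 10^3.160 = 1445

L_X/L_Y ≈ 1450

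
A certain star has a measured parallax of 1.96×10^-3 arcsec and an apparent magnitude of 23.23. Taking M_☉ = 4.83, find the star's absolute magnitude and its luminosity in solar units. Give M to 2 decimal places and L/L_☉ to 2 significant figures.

M ≈ 14.69; L/L_☉ ≈ 1.1×10^-4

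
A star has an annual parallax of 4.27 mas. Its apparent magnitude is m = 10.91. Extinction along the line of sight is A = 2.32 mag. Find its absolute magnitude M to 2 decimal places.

p = 4.27 mas = 4.27×10^-3″ → d = 1/p = 234.2 pc
5 log₁₀(d/10 pc) = 5 log₁₀(234.2) − 5 = 6.848
M = m − 5 log₁₀(d/10) − A = 10.91 − 6.848 − 2.32 = 1.742

M ≈ 1.74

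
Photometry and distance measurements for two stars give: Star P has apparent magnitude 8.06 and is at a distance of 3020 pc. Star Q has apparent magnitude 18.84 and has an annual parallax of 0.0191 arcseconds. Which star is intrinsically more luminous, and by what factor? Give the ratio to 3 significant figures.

Star P is more luminous, by a factor of 6.82×10^7.

Star P: M = m − 5 log₁₀ d + 5 = 8.06 − 5·3.4800 + 5 = -4.340
Star Q: d = 1/p = 1/0.0191″ = 52.36 pc
Star Q: M = m − 5 log₁₀ d + 5 = 18.84 − 5·1.7190 + 5 = 15.245
ΔM = M_P − M_Q = -4.340 − (15.245) = -19.585; smaller M is more luminous → Star P.
L ratio = 10^(0.4 |ΔM|) = 10^7.834 = 6.825×10^7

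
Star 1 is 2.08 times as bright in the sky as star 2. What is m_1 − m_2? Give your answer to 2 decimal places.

Pogson: Δm = −2.5 log₁₀(ratio) = −2.5 log₁₀(2.08) = −2.5 × 0.3181 = -0.795
Star 1 is brighter, so it has the smaller magnitude: the difference is negative.

m_1 − m_2 ≈ -0.80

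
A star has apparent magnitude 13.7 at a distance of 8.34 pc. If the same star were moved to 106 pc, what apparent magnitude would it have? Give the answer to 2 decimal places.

Flux ∝ 1/d², so Δm = 5 log₁₀(d₂/d₁) = 5 log₁₀(106/8.34) = 5.521
m₂ = m₁ + Δm = 13.7 + (5.521) = 19.221

m ≈ 19.22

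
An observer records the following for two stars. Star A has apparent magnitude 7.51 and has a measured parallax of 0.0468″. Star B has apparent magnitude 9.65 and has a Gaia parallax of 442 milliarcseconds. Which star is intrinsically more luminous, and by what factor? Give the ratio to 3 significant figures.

Star A: d = 1/p = 1/0.0468″ = 21.37 pc
Star A: M = m − 5 log₁₀ d + 5 = 7.51 − 5·1.3298 + 5 = 5.861
Star B: p = 442 mas = 0.442″ → d = 1/p = 2.262 pc
Star B: M = m − 5 log₁₀ d + 5 = 9.65 − 5·0.3546 + 5 = 12.877
ΔM = M_A − M_B = 5.861 − (12.877) = -7.016; smaller M is more luminous → Star A.
L ratio = 10^(0.4 |ΔM|) = 10^2.806 = 640.3

Star A is more luminous, by a factor of 640.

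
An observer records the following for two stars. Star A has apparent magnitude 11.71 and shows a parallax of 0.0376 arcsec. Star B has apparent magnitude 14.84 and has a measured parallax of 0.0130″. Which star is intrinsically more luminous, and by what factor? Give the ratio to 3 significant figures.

Star A: d = 1/p = 1/0.0376″ = 26.60 pc
Star A: M = m − 5 log₁₀ d + 5 = 11.71 − 5·1.4248 + 5 = 9.586
Star B: d = 1/p = 1/0.0130″ = 76.92 pc
Star B: M = m − 5 log₁₀ d + 5 = 14.84 − 5·1.8861 + 5 = 10.410
ΔM = M_A − M_B = 9.586 − (10.410) = -0.824; smaller M is more luminous → Star A.
L ratio = 10^(0.4 |ΔM|) = 10^0.330 = 2.136

Star A is more luminous, by a factor of 2.14.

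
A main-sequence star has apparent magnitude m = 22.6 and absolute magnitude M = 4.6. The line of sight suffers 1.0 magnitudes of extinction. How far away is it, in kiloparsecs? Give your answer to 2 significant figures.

m − M = 5 log₁₀(d/10 pc) + A  ⇒  22.6 − (4.6) − 1.0 = 5 log₁₀(d/10)
17.000 = 5 log₁₀(d/10)
log₁₀ d = (m − M − A)/5 + 1 = 4.4000
d = 10^4.4000 = 25120 pc
= 25.12 kpc

d ≈ 25 kpc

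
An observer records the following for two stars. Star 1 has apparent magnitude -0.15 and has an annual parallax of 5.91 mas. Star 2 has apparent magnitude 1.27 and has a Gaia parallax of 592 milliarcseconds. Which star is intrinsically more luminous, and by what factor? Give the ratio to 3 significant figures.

Star 1: p = 5.91 mas = 5.91×10^-3″ → d = 1/p = 169.2 pc
Star 1: M = m − 5 log₁₀ d + 5 = -0.15 − 5·2.2284 + 5 = -6.292
Star 2: p = 592 mas = 0.592″ → d = 1/p = 1.689 pc
Star 2: M = m − 5 log₁₀ d + 5 = 1.27 − 5·0.2277 + 5 = 5.132
ΔM = M_1 − M_2 = -6.292 − (5.132) = -11.424; smaller M is more luminous → Star 1.
L ratio = 10^(0.4 |ΔM|) = 10^4.569 = 37110

Star 1 is more luminous, by a factor of 37100.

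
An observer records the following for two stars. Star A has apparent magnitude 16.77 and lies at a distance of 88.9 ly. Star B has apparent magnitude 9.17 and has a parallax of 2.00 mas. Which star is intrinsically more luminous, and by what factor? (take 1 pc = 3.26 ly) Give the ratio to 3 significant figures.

Star B is more luminous, by a factor of 369000.

Star A: d = 88.9 ly / 3.26 = 27.27 pc
Star A: M = m − 5 log₁₀ d + 5 = 16.77 − 5·1.4357 + 5 = 14.592
Star B: p = 2.00 mas = 2.00×10^-3″ → d = 1/p = 500.0 pc
Star B: M = m − 5 log₁₀ d + 5 = 9.17 − 5·2.6990 + 5 = 0.675
ΔM = M_A − M_B = 14.592 − (0.675) = 13.916; smaller M is more luminous → Star B.
L ratio = 10^(0.4 |ΔM|) = 10^5.567 = 368600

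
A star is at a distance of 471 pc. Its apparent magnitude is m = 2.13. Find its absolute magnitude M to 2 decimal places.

M ≈ -6.24

5 log₁₀(d/10 pc) = 5 log₁₀(471.0) − 5 = 8.365
M = m − 5 log₁₀(d/10) = 2.13 − 8.365 = -6.235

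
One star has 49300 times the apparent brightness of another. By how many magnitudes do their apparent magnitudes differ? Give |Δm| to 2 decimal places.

Pogson: Δm = −2.5 log₁₀(ratio) = −2.5 log₁₀(49300) = −2.5 × 4.6928 = -11.732

|Δm| ≈ 11.73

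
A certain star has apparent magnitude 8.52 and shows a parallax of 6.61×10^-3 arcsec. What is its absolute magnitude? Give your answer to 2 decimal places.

d = 1/p = 1/6.61×10^-3″ = 151.3 pc
5 log₁₀(d/10 pc) = 5 log₁₀(151.3) − 5 = 5.899
M = m − 5 log₁₀(d/10) = 8.52 − 5.899 = 2.621

M ≈ 2.62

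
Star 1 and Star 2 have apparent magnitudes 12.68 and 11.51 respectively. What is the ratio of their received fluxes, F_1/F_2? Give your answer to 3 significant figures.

F_1/F_2 ≈ 0.340

Δm = 12.68 − (11.51) = 1.17
Flux ratio = 10^(−0.4 Δm) = 10^(−0.4 × 1.17) = 10^-0.468 = 0.3404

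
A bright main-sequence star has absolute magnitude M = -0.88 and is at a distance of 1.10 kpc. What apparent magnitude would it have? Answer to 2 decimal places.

d = 1.10 kpc = 1100 pc
m = M + 5 log₁₀ d − 5 = -0.88 + 5·3.0414 − 5 = 9.327

m ≈ 9.33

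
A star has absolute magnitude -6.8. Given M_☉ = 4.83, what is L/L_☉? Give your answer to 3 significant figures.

M − M_☉ = -6.8 − 4.83 = -11.630
L/L_☉ = 10^(−0.4 (M − M_☉)) = 10^4.652 = 44870

L/L_☉ ≈ 44900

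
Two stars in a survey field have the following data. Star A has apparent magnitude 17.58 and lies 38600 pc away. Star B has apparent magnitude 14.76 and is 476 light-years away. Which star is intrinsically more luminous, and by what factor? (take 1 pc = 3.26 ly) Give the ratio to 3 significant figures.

Star A: M = m − 5 log₁₀ d + 5 = 17.58 − 5·4.5866 + 5 = -0.353
Star B: d = 476 ly / 3.26 = 146.0 pc
Star B: M = m − 5 log₁₀ d + 5 = 14.76 − 5·2.1644 + 5 = 8.938
ΔM = M_A − M_B = -0.353 − (8.938) = -9.291; smaller M is more luminous → Star A.
L ratio = 10^(0.4 |ΔM|) = 10^3.716 = 5205

Star A is more luminous, by a factor of 5200.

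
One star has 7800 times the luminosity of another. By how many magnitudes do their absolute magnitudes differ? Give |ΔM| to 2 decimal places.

Pogson: ΔM = −2.5 log₁₀(ratio) = −2.5 log₁₀(7800) = −2.5 × 3.8921 = -9.730

|ΔM| ≈ 9.73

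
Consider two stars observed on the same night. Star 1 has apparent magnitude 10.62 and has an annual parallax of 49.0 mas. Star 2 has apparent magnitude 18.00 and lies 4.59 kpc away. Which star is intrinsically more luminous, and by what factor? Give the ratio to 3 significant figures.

Star 2 is more luminous, by a factor of 56.5.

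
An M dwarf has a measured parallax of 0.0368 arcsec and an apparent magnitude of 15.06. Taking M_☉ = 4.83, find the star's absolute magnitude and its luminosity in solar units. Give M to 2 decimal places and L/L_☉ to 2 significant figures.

M ≈ 12.89; L/L_☉ ≈ 6.0×10^-4

d = 1/p = 1/0.0368″ = 27.17 pc
M = m − 5 log₁₀ d + 5 = 15.06 − 5·1.4342 + 5 = 12.889
M − M_☉ = 12.889 − 4.83 = 8.059
L/L_☉ = 10^(−0.4 × 8.059) = 5.975×10^-4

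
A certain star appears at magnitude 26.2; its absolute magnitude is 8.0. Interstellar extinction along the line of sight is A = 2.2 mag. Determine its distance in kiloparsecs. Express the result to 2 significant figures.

d ≈ 16 kpc

m − M = 5 log₁₀(d/10 pc) + A  ⇒  26.2 − (8.0) − 2.2 = 5 log₁₀(d/10)
16.000 = 5 log₁₀(d/10)
log₁₀ d = (m − M − A)/5 + 1 = 4.2000
d = 10^4.2000 = 15850 pc
= 15.85 kpc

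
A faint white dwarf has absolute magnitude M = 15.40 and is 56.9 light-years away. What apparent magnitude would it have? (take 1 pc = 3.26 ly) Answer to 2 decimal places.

m ≈ 16.61

d = 56.9 ly / 3.26 = 17.45 pc
m = M + 5 log₁₀ d − 5 = 15.40 + 5·1.2419 − 5 = 16.609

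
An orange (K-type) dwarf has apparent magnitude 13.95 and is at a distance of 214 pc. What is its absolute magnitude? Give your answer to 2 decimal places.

M ≈ 7.30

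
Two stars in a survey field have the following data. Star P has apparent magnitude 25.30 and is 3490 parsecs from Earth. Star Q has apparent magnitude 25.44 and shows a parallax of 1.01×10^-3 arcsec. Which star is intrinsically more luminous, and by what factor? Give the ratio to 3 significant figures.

Star P is more luminous, by a factor of 14.1.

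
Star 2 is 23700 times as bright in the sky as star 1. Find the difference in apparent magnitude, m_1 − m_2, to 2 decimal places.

m_1 − m_2 ≈ 10.94

Pogson: Δm = −2.5 log₁₀(ratio) = −2.5 log₁₀(23700) = −2.5 × 4.3747 = -10.937
Star 2 is brighter so has the smaller magnitude: m_1 − m_2 is positive.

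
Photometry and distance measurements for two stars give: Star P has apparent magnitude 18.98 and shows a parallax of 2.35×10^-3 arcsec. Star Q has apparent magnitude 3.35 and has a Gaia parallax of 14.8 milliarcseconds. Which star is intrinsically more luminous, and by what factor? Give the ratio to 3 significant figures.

Star P: d = 1/p = 1/2.35×10^-3″ = 425.5 pc
Star P: M = m − 5 log₁₀ d + 5 = 18.98 − 5·2.6289 + 5 = 10.835
Star Q: p = 14.8 mas = 0.0148″ → d = 1/p = 67.57 pc
Star Q: M = m − 5 log₁₀ d + 5 = 3.35 − 5·1.8297 + 5 = -0.799
ΔM = M_P − M_Q = 10.835 − (-0.799) = 11.634; smaller M is more luminous → Star Q.
L ratio = 10^(0.4 |ΔM|) = 10^4.654 = 45040

Star Q is more luminous, by a factor of 45000.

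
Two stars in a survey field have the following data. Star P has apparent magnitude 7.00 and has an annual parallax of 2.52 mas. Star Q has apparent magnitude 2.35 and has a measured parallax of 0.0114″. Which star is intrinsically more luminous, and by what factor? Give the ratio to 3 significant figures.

Star Q is more luminous, by a factor of 3.54.

Star P: p = 2.52 mas = 2.52×10^-3″ → d = 1/p = 396.8 pc
Star P: M = m − 5 log₁₀ d + 5 = 7.00 − 5·2.5986 + 5 = -0.993
Star Q: d = 1/p = 1/0.0114″ = 87.72 pc
Star Q: M = m − 5 log₁₀ d + 5 = 2.35 − 5·1.9431 + 5 = -2.365
ΔM = M_P − M_Q = -0.993 − (-2.365) = 1.372; smaller M is more luminous → Star Q.
L ratio = 10^(0.4 |ΔM|) = 10^0.549 = 3.540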